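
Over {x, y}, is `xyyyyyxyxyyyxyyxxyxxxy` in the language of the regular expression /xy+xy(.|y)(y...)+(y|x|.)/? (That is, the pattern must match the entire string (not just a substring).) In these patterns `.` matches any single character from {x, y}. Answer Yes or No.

Yes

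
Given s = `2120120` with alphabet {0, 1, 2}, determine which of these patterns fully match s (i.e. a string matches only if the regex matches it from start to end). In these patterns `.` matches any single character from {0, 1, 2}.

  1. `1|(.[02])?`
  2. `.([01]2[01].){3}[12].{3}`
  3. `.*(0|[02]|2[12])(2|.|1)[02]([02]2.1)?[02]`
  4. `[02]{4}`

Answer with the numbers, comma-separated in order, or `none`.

3

1 → no match
2 → no match
3 → match
4 → no match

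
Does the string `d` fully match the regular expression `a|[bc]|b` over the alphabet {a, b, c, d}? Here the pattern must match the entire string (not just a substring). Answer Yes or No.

No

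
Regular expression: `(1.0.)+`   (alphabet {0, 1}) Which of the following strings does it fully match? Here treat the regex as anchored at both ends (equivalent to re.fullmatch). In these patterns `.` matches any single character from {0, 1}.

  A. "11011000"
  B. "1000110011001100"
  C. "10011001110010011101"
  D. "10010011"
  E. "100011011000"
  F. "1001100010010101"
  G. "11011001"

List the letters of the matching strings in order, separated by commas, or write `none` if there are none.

A, B, C, E, G

A → match
B → match
C → match
D → no match
E → match
F → no match
G → match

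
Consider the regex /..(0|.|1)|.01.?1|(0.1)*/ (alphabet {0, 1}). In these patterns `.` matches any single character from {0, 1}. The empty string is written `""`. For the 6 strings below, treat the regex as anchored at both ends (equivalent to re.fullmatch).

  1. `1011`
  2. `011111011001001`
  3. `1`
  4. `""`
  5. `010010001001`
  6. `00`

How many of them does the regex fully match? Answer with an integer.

2

1 → match
2 → no match
3 → no match
4 → match
5 → no match
6 → no match
Total matched: 2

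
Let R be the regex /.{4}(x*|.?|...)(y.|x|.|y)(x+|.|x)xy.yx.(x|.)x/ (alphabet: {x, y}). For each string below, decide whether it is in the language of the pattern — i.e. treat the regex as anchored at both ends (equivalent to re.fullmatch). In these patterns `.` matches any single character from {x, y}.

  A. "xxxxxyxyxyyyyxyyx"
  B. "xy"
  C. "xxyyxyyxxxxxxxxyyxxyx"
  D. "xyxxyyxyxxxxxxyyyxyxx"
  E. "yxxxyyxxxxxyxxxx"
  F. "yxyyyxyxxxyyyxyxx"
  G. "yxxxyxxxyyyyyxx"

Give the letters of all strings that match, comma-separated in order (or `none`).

A → no match
B. "xy" → no match — must end with "x"
C → no match
D → match
E → no match
F → match
G → no match

D, F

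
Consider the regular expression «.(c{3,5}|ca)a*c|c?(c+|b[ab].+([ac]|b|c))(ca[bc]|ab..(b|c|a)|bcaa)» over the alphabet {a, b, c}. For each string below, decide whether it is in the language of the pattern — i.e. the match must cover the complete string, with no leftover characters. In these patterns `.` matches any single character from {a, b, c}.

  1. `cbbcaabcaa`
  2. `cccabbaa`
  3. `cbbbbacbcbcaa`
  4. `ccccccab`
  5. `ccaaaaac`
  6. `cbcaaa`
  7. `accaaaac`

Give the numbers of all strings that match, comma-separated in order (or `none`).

1 → match
2 → match
3 → match
4 → match
5 → match
6 → no match
7 → no match

1, 2, 3, 4, 5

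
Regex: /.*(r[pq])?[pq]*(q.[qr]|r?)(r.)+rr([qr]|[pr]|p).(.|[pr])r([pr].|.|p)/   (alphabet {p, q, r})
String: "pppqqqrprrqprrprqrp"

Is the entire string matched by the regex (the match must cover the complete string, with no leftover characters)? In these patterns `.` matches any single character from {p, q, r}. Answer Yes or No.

No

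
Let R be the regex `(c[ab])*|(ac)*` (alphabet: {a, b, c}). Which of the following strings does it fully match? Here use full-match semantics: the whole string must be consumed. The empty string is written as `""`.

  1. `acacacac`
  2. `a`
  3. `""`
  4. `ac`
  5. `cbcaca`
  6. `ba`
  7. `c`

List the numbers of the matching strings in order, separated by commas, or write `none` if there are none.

1, 3, 4, 5

1 → match
2 → no match
3 → match
4 → match
5 → match
6 → no match
7 → no match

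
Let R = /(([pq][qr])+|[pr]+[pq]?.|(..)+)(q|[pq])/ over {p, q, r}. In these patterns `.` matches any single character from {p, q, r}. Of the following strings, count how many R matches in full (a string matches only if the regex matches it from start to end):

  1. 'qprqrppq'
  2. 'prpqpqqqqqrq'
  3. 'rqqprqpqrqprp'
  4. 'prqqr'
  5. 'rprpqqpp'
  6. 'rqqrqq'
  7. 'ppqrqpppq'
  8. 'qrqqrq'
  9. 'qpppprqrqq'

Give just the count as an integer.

2

1 → no match
2 → no match
3 → match
4 → no match
5 → no match
6 → no match
7 → match
8 → no match
9 → no match
Total matched: 2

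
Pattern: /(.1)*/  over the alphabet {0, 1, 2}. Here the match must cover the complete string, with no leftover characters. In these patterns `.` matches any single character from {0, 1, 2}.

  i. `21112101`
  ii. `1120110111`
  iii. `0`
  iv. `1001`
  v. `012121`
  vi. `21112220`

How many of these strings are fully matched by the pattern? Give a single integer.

i → match
ii → no match
iii → no match
iv → no match
v → match
vi → no match
Total matched: 2

2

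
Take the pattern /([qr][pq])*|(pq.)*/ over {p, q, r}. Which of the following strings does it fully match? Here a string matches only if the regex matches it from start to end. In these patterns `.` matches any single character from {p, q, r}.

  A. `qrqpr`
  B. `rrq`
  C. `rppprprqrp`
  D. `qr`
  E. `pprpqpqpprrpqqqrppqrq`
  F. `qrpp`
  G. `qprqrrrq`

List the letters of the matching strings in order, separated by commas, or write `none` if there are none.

none

A → no match
B → no match
C → no match
D → no match
E → no match
F → no match
G → no match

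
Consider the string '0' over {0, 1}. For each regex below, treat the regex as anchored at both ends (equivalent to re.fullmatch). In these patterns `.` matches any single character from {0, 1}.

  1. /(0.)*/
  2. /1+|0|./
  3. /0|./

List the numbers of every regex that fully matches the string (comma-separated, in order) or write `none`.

2, 3

1 → no match
2 → match
3 → match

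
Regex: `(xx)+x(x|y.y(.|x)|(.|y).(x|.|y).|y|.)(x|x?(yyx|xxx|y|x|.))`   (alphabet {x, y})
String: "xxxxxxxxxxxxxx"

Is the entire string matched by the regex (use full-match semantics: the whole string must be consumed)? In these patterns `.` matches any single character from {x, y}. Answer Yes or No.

Yes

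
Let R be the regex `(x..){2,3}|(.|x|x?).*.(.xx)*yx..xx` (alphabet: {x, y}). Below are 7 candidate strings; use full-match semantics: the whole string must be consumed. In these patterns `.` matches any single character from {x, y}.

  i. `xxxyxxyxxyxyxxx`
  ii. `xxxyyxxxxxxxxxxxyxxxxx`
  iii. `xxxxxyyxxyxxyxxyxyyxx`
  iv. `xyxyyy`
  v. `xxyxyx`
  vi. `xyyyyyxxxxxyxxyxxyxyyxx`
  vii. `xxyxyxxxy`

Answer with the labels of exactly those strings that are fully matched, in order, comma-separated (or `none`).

i, ii, iii, v, vi, vii

i → match
ii → match
iii → match
iv → no match
v → match
vi → match
vii → match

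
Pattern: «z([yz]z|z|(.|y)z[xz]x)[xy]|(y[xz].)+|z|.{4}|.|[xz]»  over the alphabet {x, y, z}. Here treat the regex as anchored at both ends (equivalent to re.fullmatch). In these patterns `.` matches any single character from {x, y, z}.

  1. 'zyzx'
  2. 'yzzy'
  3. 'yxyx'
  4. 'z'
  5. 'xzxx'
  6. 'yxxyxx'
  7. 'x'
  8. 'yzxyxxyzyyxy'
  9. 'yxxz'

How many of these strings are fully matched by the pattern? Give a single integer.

1 → match
2 → match
3 → match
4 → match
5 → match
6 → match
7 → match
8 → match
9 → match
Total matched: 9

9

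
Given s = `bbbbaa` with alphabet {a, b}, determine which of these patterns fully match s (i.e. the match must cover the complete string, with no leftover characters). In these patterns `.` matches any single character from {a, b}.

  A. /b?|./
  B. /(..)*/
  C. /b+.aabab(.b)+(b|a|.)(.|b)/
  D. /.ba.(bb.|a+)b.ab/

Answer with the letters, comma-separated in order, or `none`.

B

A → no match
B → match
C → no match
D → no match — must end with `ab`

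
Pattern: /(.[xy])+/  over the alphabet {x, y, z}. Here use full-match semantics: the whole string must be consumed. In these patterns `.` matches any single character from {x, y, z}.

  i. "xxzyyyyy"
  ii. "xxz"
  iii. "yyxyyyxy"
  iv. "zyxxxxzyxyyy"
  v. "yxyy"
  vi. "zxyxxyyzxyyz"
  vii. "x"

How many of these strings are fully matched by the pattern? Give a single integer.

i → match
ii → no match
iii → match
iv → match
v → match
vi → no match
vii → no match
Total matched: 4

4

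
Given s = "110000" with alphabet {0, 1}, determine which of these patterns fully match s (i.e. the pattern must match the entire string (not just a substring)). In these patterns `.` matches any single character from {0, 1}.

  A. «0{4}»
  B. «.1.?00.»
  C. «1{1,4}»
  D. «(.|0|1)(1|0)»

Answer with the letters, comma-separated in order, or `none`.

A → no match — must start with "0"
B → match
C → no match — must end with "1"
D → no match

B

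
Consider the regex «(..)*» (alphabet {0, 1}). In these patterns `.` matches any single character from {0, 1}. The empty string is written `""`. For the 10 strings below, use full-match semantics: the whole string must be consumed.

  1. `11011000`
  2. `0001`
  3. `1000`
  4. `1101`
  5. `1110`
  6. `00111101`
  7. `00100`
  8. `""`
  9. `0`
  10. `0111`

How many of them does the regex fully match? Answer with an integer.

1 → match
2 → match
3 → match
4 → match
5 → match
6 → match
7 → no match
8 → match
9 → no match
10 → match
Total matched: 8

8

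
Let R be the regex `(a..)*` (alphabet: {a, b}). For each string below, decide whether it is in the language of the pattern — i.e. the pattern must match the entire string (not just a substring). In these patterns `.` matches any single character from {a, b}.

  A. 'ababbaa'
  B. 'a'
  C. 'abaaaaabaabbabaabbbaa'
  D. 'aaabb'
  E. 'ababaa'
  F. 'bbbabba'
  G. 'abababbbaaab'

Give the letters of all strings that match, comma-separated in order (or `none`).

none

A → no match
B → no match
C → no match
D → no match
E → no match
F → no match
G → no match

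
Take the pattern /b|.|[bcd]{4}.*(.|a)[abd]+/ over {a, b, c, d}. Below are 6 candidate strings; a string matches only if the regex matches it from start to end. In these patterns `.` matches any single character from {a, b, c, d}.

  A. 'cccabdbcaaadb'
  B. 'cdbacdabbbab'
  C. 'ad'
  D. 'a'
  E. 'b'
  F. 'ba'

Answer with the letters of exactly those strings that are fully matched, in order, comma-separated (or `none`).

D, E

A → no match
B → no match
C → no match
D → match
E → match
F → no match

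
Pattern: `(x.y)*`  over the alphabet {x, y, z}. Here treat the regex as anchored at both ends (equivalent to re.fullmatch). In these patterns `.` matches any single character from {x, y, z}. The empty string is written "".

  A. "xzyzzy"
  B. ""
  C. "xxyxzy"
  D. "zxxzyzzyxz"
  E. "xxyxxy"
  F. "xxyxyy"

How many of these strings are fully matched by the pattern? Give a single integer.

A → no match
B → match
C → match
D → no match
E → match
F → match
Total matched: 4

4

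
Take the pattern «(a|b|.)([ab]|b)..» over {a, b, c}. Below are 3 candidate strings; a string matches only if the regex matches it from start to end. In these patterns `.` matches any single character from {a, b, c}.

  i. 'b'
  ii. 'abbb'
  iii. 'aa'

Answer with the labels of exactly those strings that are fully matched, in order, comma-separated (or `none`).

ii

i → no match
ii → match
iii → no match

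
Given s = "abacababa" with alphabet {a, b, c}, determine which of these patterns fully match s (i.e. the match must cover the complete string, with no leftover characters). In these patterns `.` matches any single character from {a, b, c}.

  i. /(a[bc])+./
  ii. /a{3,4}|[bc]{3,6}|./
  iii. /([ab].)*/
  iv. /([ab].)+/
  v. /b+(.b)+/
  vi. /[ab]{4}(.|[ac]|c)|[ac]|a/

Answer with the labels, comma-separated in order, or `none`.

i → match
ii → no match
iii → no match
iv → no match
v → no match — must start with "b"
vi → no match

i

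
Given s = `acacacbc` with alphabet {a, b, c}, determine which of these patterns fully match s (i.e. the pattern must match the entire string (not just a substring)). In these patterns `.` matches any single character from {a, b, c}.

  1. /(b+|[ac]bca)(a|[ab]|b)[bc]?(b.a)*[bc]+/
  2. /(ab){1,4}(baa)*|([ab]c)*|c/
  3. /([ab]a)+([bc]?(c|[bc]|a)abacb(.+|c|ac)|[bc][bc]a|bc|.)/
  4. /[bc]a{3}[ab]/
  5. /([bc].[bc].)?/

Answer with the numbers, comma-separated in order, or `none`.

1 → no match
2 → match
3 → no match
4 → no match
5 → no match

2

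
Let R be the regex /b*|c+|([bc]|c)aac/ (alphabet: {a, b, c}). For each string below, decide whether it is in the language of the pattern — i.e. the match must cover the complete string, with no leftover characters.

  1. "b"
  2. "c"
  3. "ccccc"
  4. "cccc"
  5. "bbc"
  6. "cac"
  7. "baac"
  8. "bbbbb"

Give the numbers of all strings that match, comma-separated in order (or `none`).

1 → match
2 → match
3 → match
4 → match
5 → no match
6 → no match
7 → match
8 → match

1, 2, 3, 4, 7, 8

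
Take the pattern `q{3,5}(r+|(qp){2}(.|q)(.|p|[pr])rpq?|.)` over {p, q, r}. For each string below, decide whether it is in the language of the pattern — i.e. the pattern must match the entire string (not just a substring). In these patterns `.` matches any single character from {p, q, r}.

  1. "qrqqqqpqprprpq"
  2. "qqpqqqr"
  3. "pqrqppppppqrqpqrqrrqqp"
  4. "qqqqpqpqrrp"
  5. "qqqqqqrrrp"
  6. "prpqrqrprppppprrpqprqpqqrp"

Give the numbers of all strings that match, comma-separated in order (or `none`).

4

1 → no match
2. "qqpqqqr" → no match
3 → no match — must start with "q"
4. "qqqqpqpqrrp" → match
5. "qqqqqqrrrp" → no match
6 → no match — must start with "q"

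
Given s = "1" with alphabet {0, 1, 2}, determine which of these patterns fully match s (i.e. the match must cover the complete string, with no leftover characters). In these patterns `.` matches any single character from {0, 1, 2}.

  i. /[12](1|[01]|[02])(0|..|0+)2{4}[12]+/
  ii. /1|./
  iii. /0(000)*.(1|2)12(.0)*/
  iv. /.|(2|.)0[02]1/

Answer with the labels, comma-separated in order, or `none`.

ii, iv

i → no match
ii → match
iii → no match — must start with "0"
iv → match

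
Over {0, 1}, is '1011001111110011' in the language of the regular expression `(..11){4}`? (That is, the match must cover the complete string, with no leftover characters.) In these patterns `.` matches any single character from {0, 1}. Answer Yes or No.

Yes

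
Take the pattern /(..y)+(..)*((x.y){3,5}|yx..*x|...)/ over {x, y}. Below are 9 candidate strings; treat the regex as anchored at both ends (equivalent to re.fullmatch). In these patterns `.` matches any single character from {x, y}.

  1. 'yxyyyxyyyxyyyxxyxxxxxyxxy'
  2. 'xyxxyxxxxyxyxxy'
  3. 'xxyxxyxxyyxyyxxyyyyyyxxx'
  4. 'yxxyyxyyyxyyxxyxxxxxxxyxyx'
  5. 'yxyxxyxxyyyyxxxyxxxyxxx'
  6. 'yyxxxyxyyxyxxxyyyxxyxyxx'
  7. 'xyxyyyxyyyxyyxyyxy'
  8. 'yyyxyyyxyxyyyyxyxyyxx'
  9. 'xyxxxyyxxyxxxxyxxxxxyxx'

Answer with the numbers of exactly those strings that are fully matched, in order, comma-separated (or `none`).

1 → no match
2 → no match
3 → match
4 → no match
5 → match
6 → no match
7 → no match
8 → match
9 → no match

3, 5, 8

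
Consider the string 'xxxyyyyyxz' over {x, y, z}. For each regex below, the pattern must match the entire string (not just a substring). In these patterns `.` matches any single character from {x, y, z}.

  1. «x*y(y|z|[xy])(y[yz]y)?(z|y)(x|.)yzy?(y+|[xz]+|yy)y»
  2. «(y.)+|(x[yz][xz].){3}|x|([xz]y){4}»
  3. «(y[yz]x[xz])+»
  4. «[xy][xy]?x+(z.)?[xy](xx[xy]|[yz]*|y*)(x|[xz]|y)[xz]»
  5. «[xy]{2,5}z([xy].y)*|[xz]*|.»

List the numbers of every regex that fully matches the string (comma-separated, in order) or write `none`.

1 → no match — must end with 'y'
2 → no match
3 → no match — must start with 'y'
4 → match
5 → no match

4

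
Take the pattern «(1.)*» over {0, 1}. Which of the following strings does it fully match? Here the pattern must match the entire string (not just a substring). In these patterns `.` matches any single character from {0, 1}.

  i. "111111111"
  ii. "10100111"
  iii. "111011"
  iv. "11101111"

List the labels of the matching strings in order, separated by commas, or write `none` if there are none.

i → no match
ii → no match
iii → match
iv → match

iii, iv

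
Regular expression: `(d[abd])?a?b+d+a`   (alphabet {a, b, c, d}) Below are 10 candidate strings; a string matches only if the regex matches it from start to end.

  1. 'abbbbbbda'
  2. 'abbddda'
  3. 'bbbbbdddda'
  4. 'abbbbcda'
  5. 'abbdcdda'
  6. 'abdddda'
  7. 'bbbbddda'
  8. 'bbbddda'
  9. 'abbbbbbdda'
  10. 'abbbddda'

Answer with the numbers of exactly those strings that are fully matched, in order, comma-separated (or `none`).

1, 2, 3, 6, 7, 8, 9, 10

1 → match
2 → match
3 → match
4 → no match
5 → no match
6 → match
7 → match
8 → match
9 → match
10 → match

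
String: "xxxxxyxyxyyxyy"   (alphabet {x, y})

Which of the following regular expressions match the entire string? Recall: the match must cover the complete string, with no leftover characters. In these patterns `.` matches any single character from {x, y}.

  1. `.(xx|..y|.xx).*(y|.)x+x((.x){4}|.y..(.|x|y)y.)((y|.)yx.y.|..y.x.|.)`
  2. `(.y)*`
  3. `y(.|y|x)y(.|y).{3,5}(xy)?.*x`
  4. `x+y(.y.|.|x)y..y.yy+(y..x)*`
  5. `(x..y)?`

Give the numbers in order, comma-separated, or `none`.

1 → no match
2 → no match
3 → no match — must start with "y"
4 → match
5 → no match

4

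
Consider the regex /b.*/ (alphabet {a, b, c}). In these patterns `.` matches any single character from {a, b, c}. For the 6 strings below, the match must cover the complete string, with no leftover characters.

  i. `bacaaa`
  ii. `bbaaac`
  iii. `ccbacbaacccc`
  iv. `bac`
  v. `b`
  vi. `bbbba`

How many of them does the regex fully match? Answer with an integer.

i → match
ii → match
iii → no match — must start with `b`
iv → match
v → match
vi → match
Total matched: 5

5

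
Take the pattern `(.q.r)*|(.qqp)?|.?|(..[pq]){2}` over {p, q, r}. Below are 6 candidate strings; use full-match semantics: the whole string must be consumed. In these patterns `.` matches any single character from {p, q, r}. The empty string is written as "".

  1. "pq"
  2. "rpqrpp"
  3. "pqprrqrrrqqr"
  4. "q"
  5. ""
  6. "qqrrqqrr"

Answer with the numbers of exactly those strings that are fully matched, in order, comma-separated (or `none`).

2, 3, 4, 5, 6

1 → no match
2 → match
3 → match
4 → match
5 → match
6 → match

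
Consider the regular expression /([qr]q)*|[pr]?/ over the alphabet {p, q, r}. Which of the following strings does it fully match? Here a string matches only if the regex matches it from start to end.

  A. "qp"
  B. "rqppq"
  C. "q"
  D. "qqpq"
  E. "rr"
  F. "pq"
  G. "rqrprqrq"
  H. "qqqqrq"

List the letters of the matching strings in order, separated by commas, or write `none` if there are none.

A → no match
B → no match
C → no match
D → no match
E → no match
F → no match
G → no match
H → match

H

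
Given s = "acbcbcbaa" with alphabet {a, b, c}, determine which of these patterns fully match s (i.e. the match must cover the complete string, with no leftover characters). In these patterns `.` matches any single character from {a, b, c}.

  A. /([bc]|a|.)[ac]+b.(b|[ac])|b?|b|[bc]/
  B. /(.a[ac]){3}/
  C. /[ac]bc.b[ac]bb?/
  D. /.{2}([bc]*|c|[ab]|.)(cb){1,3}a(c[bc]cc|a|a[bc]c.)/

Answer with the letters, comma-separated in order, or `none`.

A → no match
B → no match
C → no match
D → match

D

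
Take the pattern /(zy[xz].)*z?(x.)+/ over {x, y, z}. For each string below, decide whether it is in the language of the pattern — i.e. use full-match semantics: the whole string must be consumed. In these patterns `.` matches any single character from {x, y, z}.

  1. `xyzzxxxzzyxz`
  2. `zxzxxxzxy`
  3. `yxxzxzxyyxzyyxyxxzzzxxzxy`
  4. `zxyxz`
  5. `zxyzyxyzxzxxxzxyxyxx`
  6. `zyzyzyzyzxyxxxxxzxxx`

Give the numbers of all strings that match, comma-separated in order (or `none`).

1 → no match
2 → match
3 → no match
4 → match
5 → no match
6 → no match

2, 4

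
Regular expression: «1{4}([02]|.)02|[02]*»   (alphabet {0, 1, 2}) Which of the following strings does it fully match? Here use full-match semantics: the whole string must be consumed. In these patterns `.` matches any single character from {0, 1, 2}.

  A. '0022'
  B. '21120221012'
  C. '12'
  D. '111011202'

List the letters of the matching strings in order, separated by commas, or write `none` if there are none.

A → match
B → no match
C → no match
D → no match

A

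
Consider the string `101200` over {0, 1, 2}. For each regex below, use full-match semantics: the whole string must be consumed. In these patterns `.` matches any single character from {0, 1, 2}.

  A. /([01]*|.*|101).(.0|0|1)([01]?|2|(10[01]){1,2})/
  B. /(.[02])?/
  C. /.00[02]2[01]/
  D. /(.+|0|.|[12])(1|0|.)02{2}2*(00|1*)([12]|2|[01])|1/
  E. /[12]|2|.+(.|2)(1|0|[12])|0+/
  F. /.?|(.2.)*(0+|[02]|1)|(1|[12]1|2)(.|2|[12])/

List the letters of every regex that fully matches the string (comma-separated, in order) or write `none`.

A, E

A → match
B → no match
C → no match
D → no match
E → match
F → no match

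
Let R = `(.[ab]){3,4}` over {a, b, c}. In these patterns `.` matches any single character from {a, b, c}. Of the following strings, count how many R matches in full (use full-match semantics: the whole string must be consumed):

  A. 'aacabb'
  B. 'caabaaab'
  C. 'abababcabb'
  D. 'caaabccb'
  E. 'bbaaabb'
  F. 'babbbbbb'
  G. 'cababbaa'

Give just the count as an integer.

4

A → match
B → match
C → no match
D → no match
E → no match
F → match
G → match
Total matched: 4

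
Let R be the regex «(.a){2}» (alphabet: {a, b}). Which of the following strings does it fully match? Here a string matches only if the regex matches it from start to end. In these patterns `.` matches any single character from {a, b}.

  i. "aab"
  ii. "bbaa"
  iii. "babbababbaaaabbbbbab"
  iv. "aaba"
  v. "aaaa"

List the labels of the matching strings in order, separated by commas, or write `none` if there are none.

i. "aab" → no match — must end with "a"
ii. "bbaa" → no match
iii → no match — must end with "a"
iv. "aaba" → match
v. "aaaa" → match

iv, v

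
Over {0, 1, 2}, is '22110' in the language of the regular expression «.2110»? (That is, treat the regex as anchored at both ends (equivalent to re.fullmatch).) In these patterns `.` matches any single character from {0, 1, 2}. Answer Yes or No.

Yes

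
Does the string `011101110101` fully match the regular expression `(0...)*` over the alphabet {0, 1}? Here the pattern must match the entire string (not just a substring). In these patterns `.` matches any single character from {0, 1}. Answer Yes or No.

Yes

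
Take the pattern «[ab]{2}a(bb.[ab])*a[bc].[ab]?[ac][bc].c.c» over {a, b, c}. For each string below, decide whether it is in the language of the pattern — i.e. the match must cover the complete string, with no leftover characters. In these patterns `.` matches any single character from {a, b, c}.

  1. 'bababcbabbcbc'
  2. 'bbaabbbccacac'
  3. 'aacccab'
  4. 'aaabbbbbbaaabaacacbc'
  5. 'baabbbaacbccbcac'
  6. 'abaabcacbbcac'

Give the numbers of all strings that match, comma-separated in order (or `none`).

1 → no match
2 → match
3 → no match — must end with 'c'
4 → match
5 → match
6 → match

2, 4, 5, 6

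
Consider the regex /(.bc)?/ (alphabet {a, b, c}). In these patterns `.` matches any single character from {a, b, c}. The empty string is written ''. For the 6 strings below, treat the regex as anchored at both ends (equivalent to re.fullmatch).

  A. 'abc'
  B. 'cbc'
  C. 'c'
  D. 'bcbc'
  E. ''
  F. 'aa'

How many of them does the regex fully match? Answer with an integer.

3

A → match
B → match
C → no match
D → no match
E → match
F → no match
Total matched: 3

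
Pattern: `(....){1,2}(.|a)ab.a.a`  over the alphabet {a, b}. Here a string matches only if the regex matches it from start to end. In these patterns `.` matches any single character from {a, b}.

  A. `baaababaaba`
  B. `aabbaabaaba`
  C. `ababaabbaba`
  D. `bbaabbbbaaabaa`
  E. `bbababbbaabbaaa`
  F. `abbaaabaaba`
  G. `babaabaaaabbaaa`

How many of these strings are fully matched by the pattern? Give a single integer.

A → match
B → match
C → match
D → no match
E → match
F → match
G → match
Total matched: 6

6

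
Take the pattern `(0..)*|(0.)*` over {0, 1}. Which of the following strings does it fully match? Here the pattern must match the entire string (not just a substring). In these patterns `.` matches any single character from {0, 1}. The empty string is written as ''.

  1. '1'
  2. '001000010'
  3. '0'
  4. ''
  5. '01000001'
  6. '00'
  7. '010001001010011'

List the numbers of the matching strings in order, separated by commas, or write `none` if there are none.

2, 4, 5, 6, 7

1 → no match
2 → match
3 → no match
4 → match
5 → match
6 → match
7 → match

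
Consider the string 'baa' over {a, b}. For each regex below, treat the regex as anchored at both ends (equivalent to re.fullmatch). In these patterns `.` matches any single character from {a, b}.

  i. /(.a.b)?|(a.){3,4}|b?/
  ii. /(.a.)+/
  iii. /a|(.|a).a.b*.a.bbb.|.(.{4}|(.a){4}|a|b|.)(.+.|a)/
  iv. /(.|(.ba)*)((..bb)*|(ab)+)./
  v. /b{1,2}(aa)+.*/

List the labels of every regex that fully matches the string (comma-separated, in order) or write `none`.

ii, iii, v

i → no match
ii → match
iii → match
iv → no match
v → match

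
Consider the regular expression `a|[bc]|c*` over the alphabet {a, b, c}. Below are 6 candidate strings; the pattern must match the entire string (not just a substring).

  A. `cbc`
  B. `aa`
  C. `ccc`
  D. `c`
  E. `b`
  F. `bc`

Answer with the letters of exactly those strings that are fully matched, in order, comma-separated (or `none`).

C, D, E

A. `cbc` → no match
B. `aa` → no match
C. `ccc` → match
D. `c` → match
E. `b` → match
F. `bc` → no match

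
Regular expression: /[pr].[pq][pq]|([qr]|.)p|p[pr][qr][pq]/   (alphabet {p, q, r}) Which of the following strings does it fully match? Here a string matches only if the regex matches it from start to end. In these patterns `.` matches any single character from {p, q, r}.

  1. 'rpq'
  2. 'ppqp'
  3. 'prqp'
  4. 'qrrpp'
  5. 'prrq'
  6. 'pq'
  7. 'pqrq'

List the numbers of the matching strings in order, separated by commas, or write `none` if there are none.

2, 3, 5

1 → no match
2 → match
3 → match
4 → no match
5 → match
6 → no match
7 → no match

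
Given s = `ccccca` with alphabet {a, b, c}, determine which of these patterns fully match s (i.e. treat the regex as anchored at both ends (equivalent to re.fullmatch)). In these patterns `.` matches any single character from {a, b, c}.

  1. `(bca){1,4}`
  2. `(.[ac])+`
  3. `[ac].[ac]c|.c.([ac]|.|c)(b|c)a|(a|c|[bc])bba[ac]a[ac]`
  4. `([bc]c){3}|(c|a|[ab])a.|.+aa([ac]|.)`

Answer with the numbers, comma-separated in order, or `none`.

1 → no match — must start with `bca`
2 → match
3 → match
4 → no match

2, 3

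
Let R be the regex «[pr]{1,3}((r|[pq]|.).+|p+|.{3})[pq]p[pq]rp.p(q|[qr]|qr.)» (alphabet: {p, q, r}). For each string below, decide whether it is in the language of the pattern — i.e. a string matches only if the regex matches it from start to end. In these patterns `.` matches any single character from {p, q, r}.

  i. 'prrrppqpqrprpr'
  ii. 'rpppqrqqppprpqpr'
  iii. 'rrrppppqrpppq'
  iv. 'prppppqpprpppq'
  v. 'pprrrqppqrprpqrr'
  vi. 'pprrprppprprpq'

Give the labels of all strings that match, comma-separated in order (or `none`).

i → match
ii → match
iii → match
iv → match
v → match
vi → match

i, ii, iii, iv, v, vi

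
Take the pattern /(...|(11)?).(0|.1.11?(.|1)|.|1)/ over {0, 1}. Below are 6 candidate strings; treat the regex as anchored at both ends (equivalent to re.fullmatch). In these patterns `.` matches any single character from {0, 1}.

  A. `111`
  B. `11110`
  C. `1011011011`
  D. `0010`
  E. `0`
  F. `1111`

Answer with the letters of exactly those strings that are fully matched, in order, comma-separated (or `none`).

B, F

A. `111` → no match
B. `11110` → match
C. `1011011011` → no match
D. `0010` → no match
E. `0` → no match
F. `1111` → match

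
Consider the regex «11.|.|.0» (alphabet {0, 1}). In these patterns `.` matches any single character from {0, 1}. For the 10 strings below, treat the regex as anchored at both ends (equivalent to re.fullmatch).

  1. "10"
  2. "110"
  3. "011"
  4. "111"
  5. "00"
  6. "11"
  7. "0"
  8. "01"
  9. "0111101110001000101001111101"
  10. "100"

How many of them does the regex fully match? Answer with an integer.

1 → match
2 → match
3 → no match
4 → match
5 → match
6 → no match
7 → match
8 → no match
9 → no match
10 → no match
Total matched: 5

5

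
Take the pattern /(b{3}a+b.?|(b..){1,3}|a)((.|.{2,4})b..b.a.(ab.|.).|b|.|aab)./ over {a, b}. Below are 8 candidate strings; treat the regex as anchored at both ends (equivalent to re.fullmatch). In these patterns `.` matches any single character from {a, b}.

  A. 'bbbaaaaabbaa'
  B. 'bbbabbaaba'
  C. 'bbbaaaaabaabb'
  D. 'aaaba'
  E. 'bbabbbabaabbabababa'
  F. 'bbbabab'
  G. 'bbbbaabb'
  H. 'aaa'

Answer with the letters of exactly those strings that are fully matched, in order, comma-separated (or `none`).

A, B, C, D, E, F, G, H

A → match
B → match
C → match
D → match
E → match
F → match
G → match
H → match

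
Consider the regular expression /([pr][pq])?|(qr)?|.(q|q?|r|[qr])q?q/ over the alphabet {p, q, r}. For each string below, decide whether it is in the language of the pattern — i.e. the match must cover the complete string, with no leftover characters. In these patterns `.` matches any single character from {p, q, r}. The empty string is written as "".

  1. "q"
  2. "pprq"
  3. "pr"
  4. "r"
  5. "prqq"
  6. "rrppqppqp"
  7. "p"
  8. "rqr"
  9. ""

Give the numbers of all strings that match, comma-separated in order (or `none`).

5, 9

1 → no match
2 → no match
3 → no match
4 → no match
5 → match
6 → no match
7 → no match
8 → no match
9 → match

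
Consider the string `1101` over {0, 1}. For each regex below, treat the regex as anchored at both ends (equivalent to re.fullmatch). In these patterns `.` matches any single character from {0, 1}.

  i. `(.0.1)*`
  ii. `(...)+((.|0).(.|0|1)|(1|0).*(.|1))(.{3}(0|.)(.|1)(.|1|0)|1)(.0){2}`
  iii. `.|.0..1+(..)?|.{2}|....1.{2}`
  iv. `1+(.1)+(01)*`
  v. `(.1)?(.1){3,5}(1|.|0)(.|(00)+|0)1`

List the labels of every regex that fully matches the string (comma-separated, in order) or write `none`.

i → no match
ii → no match — must end with `0`
iii → no match
iv → match
v → no match

iv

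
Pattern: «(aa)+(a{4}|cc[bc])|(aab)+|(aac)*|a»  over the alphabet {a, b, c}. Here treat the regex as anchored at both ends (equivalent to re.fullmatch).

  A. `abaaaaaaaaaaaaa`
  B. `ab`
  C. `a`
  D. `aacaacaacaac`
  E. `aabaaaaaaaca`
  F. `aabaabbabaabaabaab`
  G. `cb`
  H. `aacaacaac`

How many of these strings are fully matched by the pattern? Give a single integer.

3

A → no match
B → no match
C → match
D → match
E → no match
F → no match
G → no match
H → match
Total matched: 3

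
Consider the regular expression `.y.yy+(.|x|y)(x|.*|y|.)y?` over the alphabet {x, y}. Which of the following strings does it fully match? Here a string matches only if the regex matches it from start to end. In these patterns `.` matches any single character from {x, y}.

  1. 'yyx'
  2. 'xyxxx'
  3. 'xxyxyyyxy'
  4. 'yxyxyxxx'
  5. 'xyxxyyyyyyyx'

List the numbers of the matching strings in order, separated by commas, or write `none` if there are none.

none

1. 'yyx' → no match
2. 'xyxxx' → no match
3. 'xxyxyyyxy' → no match
4. 'yxyxyxxx' → no match
5. 'xyxxyyyyyyyx' → no match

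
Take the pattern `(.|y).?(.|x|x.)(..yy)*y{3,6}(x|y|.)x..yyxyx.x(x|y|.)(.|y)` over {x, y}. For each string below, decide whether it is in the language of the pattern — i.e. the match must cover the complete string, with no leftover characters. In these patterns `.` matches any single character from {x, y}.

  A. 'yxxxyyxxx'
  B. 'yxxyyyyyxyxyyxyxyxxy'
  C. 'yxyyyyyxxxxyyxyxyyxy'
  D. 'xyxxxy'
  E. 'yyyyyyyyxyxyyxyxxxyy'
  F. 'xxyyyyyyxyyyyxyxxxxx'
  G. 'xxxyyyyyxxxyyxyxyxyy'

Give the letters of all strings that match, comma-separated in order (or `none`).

A. 'yxxxyyxxx' → no match
B → match
C → no match
D. 'xyxxxy' → no match
E → match
F → match
G → match

B, E, F, G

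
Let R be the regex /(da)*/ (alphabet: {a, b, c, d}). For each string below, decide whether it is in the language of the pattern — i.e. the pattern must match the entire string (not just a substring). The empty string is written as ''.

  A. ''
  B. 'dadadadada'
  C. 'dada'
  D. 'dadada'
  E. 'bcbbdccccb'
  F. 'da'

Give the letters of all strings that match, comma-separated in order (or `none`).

A → match
B → match
C → match
D → match
E → no match
F → match

A, B, C, D, F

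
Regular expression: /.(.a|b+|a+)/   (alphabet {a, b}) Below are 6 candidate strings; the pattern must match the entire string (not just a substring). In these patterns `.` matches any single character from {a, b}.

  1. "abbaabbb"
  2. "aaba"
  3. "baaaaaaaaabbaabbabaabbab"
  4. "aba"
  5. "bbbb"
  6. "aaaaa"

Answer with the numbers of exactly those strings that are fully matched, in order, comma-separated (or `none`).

4, 5, 6

1. "abbaabbb" → no match
2. "aaba" → no match
3 → no match
4. "aba" → match
5. "bbbb" → match
6. "aaaaa" → match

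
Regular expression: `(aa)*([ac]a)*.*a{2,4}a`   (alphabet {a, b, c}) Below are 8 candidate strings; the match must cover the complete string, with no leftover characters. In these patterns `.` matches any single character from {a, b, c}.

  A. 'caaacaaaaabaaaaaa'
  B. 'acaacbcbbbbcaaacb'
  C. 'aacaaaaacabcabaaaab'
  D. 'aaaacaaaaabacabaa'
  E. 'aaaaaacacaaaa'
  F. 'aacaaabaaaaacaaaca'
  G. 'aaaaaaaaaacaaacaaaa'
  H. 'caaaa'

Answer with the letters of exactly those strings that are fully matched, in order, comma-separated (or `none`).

A → match
B → no match — must end with 'aa'
C → no match — must end with 'aa'
D → no match
E → match
F → no match — must end with 'aa'
G → match
H → match

A, E, G, H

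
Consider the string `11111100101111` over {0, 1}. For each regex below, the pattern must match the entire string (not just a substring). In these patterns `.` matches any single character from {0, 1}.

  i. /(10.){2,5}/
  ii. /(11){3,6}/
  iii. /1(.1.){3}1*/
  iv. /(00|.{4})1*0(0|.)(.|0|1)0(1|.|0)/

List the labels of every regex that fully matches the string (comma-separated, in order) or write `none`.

iii

i → no match — must start with `10`
ii → no match
iii → match
iv → no match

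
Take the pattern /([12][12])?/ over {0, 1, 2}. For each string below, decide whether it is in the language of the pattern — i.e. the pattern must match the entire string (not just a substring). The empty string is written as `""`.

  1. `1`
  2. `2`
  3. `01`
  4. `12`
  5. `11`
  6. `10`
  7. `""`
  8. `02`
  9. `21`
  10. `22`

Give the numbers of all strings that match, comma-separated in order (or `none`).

1 → no match
2 → no match
3 → no match
4 → match
5 → match
6 → no match
7 → match
8 → no match
9 → match
10 → match

4, 5, 7, 9, 10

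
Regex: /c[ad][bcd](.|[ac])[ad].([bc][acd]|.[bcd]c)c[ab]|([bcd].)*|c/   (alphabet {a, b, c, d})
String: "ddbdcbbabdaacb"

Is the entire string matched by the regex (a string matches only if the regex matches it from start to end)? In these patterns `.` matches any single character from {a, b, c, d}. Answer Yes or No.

No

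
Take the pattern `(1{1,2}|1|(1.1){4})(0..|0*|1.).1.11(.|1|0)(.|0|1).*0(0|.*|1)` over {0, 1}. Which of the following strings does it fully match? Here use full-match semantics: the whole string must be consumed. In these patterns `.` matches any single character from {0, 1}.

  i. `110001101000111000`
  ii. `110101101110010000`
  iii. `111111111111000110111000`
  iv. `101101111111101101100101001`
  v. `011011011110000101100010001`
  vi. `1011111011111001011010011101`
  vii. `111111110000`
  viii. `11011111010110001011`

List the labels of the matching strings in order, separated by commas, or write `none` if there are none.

ii, iii, iv, vi, vii, viii

i → no match
ii → match
iii → match
iv → match
v → no match — must start with `1`
vi → match
vii. `111111110000` → match
viii → match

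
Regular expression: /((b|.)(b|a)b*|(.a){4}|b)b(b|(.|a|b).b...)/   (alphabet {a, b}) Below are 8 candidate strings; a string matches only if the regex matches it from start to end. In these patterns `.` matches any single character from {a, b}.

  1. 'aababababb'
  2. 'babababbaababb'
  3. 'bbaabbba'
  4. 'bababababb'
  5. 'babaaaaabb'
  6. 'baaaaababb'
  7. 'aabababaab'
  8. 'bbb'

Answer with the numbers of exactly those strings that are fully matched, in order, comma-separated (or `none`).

1, 3, 4, 5, 6, 8

1. 'aababababb' → match
2 → no match
3. 'bbaabbba' → match
4. 'bababababb' → match
5. 'babaaaaabb' → match
6. 'baaaaababb' → match
7. 'aabababaab' → no match
8. 'bbb' → match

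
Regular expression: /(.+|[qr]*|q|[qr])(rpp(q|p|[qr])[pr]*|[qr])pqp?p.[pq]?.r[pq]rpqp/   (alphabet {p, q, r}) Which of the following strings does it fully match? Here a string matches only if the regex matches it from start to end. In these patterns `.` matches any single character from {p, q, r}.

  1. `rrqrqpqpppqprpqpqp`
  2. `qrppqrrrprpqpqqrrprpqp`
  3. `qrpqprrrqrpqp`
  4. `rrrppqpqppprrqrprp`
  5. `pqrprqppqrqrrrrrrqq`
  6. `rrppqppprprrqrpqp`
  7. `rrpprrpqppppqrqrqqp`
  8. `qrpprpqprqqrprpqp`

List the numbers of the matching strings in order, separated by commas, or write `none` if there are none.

1 → no match — must end with `rpqp`
2 → match
3 → match
4 → no match — must end with `rpqp`
5 → no match — must end with `rpqp`
6 → no match
7 → no match — must end with `rpqp`
8 → match

2, 3, 8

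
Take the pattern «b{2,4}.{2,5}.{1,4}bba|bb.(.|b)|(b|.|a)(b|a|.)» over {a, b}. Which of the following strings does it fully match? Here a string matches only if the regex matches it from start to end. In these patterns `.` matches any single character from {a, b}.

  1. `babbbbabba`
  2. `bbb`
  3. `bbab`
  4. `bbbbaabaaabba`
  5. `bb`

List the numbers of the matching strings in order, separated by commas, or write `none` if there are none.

3, 4, 5

1 → no match
2 → no match
3 → match
4 → match
5 → match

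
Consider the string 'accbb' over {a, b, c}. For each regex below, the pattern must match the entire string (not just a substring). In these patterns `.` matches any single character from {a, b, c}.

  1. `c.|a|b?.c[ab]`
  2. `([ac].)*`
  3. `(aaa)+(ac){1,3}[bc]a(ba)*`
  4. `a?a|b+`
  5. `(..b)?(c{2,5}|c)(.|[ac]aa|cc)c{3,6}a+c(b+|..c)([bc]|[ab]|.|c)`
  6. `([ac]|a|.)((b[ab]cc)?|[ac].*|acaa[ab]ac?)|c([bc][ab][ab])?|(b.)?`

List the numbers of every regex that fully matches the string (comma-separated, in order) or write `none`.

6

1 → no match
2 → no match
3 → no match — must start with 'aaa'
4 → no match
5 → no match
6 → match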